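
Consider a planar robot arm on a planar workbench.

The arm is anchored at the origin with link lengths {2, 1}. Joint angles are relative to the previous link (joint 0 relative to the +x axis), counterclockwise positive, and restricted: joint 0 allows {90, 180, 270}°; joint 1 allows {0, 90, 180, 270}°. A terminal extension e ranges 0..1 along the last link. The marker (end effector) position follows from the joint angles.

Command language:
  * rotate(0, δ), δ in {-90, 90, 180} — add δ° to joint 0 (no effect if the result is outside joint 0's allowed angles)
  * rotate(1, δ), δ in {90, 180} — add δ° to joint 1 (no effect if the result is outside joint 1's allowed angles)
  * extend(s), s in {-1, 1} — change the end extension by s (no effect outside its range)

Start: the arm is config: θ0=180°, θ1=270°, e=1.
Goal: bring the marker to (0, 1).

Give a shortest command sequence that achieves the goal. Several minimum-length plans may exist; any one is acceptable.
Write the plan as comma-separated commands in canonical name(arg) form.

rotate(1, 90), rotate(1, 180), extend(-1), rotate(0, -90)

initial: config: θ0=180°, θ1=270°, e=1
[1] after rotate(1, 90): config: θ0=180°, θ1=0°, e=1
[2] after rotate(1, 180): config: θ0=180°, θ1=180°, e=1
[3] after extend(-1): config: θ0=180°, θ1=180°, e=0
[4] after rotate(0, -90): config: θ0=90°, θ1=180°, e=0
minimal: 4 command(s), checked below 4.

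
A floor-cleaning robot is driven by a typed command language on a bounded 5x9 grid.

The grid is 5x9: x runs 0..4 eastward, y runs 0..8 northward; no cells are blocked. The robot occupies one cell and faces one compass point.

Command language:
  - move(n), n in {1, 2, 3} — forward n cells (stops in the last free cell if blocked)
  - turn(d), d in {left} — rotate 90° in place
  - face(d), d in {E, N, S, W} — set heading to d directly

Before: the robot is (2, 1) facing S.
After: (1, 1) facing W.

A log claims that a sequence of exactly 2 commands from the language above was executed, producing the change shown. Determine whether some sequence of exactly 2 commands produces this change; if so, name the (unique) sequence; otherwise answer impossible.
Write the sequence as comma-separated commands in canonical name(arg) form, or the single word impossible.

face(W), move(1)

key: cell and facing (now W) both changed — the 2 commands mix motion and turning
begin: (2, 1) facing S
step 1 (face(W)): (2, 1) facing W
step 2 (move(1)): (1, 1) facing W
all 64 alternatives checked — unique.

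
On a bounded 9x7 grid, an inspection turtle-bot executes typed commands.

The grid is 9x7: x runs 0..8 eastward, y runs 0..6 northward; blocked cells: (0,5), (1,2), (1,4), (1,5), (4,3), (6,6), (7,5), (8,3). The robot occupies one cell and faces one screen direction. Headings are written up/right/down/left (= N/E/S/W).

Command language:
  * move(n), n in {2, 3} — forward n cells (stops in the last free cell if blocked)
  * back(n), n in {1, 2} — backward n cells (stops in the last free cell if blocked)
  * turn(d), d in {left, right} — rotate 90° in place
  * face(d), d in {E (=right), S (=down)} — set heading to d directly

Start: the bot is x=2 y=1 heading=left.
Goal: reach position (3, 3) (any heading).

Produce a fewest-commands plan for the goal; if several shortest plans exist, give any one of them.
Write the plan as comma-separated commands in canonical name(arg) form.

begin: x=2 y=1 heading=left
t=1 back(1) ⇒ x=3 y=1 heading=left
t=2 turn(left) ⇒ x=3 y=1 heading=down
t=3 back(2) ⇒ x=3 y=3 heading=down
nothing shorter than 3 reaches the goal.

back(1), turn(left), back(2)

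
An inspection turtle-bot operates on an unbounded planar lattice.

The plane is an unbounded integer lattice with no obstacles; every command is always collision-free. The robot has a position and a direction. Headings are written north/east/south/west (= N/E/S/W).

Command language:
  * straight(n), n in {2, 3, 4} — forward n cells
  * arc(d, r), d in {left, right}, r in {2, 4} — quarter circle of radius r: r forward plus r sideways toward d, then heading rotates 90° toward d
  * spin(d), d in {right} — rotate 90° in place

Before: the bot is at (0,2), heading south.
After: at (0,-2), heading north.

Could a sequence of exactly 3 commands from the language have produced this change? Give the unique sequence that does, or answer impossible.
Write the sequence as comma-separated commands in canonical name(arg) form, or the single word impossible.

key: running spin(right) before straight(4) would end elsewhere — order is forced
initial: at (0,2), heading south
1. straight(4) → at (0,-2), heading south
2. spin(right) → at (0,-2), heading west
3. spin(right) → at (0,-2), heading north
uniquely the one of 512 3-step routes that fits.

straight(4), spin(right), spin(right)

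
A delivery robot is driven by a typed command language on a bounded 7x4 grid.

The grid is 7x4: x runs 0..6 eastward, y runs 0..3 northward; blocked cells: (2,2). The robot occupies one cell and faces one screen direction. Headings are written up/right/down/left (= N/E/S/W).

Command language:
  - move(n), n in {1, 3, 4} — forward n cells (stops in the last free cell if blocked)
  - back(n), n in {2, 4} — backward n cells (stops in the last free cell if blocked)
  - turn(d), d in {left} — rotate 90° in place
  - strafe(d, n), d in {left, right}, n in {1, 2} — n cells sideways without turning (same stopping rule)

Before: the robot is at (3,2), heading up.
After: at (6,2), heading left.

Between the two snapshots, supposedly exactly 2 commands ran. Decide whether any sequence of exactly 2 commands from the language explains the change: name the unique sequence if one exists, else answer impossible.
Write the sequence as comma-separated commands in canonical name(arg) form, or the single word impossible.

turn(left), back(4)

key: back(4) runs into the grid edge before its full distance
begin: at (3,2), heading up
[1] after turn(left): at (3,2), heading left
[2] after back(4): at (6,2), heading left
no rival 2-sequence matches.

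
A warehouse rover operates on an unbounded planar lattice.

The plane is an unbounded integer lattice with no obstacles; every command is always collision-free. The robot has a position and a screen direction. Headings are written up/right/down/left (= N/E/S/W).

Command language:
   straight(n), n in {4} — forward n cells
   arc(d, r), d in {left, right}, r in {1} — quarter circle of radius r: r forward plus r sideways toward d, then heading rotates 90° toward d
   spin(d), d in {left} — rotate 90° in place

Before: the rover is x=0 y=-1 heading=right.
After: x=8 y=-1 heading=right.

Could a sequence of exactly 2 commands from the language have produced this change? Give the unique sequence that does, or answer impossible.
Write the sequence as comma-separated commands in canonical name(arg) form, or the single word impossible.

key: heading stays E — no command in the sequence turns
t0: x=0 y=-1 heading=right
step 1 (straight(4)): x=4 y=-1 heading=right
step 2 (straight(4)): x=8 y=-1 heading=right
uniquely the one of 16 2-step routes that fits.

straight(4), straight(4)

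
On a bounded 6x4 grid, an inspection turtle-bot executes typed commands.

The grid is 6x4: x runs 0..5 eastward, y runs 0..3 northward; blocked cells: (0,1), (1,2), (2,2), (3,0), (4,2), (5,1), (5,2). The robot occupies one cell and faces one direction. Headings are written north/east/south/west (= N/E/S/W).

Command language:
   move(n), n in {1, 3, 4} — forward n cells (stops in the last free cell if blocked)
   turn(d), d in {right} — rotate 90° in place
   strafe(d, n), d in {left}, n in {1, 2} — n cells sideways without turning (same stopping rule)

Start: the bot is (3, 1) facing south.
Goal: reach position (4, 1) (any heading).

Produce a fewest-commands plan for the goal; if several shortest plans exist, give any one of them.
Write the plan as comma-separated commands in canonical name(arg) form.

strafe(left, 2)

from: (3, 1) facing south
t=1 strafe(left, 2) ⇒ (4, 1) facing south
no 0-step plan works, so 1 is optimal.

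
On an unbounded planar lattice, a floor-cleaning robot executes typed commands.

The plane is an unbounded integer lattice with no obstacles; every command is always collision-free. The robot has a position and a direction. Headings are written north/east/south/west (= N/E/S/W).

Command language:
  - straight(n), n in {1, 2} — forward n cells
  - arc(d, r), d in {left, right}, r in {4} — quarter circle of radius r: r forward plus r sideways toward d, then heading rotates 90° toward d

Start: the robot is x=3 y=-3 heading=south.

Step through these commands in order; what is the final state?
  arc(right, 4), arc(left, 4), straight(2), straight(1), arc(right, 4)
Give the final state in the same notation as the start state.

from: x=3 y=-3 heading=south
t=1 arc(right, 4) ⇒ x=-1 y=-7 heading=west
t=2 arc(left, 4) ⇒ x=-5 y=-11 heading=south
t=3 straight(2) ⇒ x=-5 y=-13 heading=south
t=4 straight(1) ⇒ x=-5 y=-14 heading=south
t=5 arc(right, 4) ⇒ x=-9 y=-18 heading=west

x=-9 y=-18 heading=west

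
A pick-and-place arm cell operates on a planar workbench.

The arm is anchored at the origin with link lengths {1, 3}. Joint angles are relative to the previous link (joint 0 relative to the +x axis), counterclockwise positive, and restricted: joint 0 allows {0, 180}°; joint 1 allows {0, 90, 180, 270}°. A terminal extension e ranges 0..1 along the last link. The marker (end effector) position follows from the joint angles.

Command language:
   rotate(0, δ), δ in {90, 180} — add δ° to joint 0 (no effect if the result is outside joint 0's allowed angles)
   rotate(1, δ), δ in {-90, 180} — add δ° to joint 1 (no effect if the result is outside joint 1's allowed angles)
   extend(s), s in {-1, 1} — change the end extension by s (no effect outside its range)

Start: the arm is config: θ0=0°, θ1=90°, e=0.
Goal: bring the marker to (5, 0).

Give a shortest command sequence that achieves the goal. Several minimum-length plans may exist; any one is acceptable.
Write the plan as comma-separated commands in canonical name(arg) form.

initial: config: θ0=0°, θ1=90°, e=0
t=1 rotate(1, -90) ⇒ config: θ0=0°, θ1=0°, e=0
t=2 extend(1) ⇒ config: θ0=0°, θ1=0°, e=1
no 1-step plan works, so 2 is optimal.

rotate(1, -90), extend(1)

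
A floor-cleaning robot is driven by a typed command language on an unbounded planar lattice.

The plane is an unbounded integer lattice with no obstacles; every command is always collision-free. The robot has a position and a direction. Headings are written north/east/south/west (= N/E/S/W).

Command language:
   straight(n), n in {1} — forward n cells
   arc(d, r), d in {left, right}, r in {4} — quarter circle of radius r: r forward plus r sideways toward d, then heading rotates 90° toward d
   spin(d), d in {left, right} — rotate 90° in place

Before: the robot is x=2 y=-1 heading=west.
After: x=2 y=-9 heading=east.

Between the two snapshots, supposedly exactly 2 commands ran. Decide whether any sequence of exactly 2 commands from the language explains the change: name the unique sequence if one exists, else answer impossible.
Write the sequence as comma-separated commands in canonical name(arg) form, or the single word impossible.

arc(left, 4), arc(left, 4)

key: position moved to (2,-9) AND the heading swung to E — translation plus rotation needed
start: x=2 y=-1 heading=west
[1] after arc(left, 4): x=-2 y=-5 heading=south
[2] after arc(left, 4): x=2 y=-9 heading=east
no rival 2-sequence matches.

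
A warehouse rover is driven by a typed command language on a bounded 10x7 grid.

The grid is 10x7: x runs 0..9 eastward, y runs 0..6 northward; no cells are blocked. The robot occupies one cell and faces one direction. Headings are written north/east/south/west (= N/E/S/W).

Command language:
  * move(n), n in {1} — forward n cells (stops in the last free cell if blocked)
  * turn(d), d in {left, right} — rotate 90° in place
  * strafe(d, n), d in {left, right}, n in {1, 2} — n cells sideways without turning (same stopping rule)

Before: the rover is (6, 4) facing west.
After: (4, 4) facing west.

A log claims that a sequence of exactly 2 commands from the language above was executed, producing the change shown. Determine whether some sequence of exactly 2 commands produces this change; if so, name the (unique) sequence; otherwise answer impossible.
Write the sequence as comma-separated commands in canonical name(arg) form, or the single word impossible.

move(1), move(1)

key: still facing W at the end — nothing in the sequence rotates
from: (6, 4) facing west
step 1 (move(1)): (5, 4) facing west
step 2 (move(1)): (4, 4) facing west
uniquely the one of 49 2-step routes that fits.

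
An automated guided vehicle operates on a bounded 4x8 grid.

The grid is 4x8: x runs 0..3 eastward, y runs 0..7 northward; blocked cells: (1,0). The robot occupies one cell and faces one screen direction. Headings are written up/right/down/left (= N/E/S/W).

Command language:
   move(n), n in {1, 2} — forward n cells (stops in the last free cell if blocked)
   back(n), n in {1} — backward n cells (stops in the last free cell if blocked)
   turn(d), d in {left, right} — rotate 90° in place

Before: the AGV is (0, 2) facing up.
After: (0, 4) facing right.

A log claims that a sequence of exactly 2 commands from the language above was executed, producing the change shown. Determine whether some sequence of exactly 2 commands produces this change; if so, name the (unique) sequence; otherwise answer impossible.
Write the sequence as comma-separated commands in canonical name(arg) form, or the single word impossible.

key: order matters: swapping move(2) and turn(right) lands elsewhere
start: (0, 2) facing up
t=1 move(2) ⇒ (0, 4) facing up
t=2 turn(right) ⇒ (0, 4) facing right
no other 2-command option fits: unique.

move(2), turn(right)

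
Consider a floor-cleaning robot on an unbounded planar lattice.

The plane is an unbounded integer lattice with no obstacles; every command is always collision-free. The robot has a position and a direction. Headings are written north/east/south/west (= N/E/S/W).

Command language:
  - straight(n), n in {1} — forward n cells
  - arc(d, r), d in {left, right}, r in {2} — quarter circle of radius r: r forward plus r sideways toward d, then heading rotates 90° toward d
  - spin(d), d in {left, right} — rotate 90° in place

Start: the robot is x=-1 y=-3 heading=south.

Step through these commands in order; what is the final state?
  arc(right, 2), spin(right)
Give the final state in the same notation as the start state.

initial: x=-1 y=-3 heading=south
t=1 arc(right, 2) ⇒ x=-3 y=-5 heading=west
t=2 spin(right) ⇒ x=-3 y=-5 heading=north

x=-3 y=-5 heading=north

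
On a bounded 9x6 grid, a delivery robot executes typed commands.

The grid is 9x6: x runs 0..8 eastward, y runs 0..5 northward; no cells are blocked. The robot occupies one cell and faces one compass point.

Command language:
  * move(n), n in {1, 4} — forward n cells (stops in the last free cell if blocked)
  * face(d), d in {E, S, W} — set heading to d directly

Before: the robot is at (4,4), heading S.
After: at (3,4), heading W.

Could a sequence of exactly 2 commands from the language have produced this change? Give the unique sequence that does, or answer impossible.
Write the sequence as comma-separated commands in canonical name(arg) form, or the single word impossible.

key: position moved to (3,4) AND the heading swung to W — translation plus rotation needed
t0: at (4,4), heading S
[1] after face(W): at (4,4), heading W
[2] after move(1): at (3,4), heading W
all 25 alternatives checked — unique.

face(W), move(1)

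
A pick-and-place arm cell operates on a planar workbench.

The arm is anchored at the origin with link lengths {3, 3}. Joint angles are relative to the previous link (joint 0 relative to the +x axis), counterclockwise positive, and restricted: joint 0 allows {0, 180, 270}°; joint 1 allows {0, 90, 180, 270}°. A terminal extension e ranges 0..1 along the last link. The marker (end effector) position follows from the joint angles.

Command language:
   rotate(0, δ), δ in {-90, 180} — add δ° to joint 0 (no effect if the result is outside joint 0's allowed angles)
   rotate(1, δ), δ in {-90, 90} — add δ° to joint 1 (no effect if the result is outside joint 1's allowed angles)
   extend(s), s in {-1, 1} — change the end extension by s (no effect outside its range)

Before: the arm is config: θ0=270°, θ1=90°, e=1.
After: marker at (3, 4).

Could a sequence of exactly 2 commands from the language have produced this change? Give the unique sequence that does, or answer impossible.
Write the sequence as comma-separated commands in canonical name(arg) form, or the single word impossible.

rotate(0, -90), rotate(0, 180)

key: running rotate(0, 180) before rotate(0, -90) would end elsewhere — order is forced
initial: config: θ0=270°, θ1=90°, e=1
1. rotate(0, -90) → config: θ0=180°, θ1=90°, e=1
2. rotate(0, 180) → config: θ0=0°, θ1=90°, e=1
no other 2-command option fits: unique.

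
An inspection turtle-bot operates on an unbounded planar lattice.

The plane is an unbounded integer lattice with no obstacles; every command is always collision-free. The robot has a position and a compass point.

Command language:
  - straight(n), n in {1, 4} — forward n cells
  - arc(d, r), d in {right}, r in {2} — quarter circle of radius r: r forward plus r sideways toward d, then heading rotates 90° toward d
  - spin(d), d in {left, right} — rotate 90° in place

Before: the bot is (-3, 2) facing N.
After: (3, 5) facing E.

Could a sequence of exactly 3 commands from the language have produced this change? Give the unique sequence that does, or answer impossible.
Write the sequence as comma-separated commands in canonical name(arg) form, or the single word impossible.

key: running straight(4) before straight(1) would end elsewhere — order is forced
start: (-3, 2) facing N
1. straight(1) → (-3, 3) facing N
2. arc(right, 2) → (-1, 5) facing E
3. straight(4) → (3, 5) facing E
no other 3-command option fits: unique.

straight(1), arc(right, 2), straight(4)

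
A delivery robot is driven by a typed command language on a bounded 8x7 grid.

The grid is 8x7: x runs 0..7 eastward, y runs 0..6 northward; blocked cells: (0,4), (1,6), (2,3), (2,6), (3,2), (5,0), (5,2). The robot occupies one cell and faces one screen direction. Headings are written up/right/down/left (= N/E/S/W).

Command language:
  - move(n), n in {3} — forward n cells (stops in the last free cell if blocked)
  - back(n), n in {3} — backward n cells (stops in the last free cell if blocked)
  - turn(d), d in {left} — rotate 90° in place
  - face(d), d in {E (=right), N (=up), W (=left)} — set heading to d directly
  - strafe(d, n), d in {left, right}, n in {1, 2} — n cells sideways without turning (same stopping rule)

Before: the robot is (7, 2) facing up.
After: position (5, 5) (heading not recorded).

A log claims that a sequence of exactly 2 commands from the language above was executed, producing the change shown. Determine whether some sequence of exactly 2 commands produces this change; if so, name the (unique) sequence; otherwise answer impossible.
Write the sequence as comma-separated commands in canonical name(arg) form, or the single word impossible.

move(3), strafe(left, 2)

key: order matters: swapping move(3) and strafe(left, 2) lands elsewhere
begin: (7, 2) facing up
t=1 move(3) ⇒ (7, 5) facing up
t=2 strafe(left, 2) ⇒ (5, 5) facing up
no rival 2-sequence matches.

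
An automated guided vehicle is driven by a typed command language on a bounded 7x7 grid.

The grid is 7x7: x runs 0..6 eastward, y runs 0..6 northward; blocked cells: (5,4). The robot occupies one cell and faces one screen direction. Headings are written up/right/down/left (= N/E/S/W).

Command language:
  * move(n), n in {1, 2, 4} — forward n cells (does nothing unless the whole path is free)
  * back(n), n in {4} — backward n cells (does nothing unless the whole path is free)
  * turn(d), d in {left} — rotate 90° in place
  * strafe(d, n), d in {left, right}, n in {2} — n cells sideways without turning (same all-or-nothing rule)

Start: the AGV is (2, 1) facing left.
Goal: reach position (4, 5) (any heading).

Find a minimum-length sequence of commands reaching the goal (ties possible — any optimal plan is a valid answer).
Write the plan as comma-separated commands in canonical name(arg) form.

begin: (2, 1) facing left
[1] after turn(left): (2, 1) facing down
[2] after strafe(left, 2): (4, 1) facing down
[3] after back(4): (4, 5) facing down
minimal: 3 command(s), checked below 3.

turn(left), strafe(left, 2), back(4)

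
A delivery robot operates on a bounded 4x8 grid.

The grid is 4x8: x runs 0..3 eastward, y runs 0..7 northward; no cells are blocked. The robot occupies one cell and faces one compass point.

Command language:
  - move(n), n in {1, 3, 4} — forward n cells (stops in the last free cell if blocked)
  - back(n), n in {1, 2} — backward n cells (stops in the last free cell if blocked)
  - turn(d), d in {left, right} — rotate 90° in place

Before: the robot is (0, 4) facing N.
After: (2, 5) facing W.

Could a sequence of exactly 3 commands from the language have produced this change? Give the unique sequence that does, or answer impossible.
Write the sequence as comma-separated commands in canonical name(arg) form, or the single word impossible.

key: cell and facing (now W) both changed — the 3 commands mix motion and turning
from: (0, 4) facing N
[1] after move(1): (0, 5) facing N
[2] after turn(left): (0, 5) facing W
[3] after back(2): (2, 5) facing W
no rival 3-sequence matches.

move(1), turn(left), back(2)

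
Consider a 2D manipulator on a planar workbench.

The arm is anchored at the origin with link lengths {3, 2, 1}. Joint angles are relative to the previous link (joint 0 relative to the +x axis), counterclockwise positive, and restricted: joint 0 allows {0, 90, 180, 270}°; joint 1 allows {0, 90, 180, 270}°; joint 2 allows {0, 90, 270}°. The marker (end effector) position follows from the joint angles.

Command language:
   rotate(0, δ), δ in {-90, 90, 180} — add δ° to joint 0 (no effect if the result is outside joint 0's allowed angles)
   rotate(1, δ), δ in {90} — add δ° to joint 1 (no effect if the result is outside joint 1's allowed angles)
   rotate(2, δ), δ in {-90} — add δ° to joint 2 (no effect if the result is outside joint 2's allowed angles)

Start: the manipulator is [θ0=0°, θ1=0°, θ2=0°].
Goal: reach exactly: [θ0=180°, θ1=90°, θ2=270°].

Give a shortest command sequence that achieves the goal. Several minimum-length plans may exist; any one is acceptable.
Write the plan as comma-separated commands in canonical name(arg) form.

t0: [θ0=0°, θ1=0°, θ2=0°]
[1] after rotate(2, -90): [θ0=0°, θ1=0°, θ2=270°]
[2] after rotate(0, 180): [θ0=180°, θ1=0°, θ2=270°]
[3] after rotate(1, 90): [θ0=180°, θ1=90°, θ2=270°]
no 2-step plan works, so 3 is optimal.

rotate(2, -90), rotate(0, 180), rotate(1, 90)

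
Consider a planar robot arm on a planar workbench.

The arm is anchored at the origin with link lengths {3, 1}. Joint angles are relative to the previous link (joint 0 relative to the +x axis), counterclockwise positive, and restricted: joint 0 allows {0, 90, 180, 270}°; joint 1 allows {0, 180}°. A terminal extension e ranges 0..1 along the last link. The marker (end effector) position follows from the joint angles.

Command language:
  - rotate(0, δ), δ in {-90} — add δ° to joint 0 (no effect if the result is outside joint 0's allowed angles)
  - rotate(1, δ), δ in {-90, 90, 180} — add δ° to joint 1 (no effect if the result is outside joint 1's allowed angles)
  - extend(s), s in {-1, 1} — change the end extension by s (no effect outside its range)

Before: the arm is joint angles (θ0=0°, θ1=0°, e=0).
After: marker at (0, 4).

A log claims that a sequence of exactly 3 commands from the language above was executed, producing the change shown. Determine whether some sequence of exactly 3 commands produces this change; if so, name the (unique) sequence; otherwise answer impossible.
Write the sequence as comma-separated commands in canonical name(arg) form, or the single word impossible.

rotate(0, -90), rotate(0, -90), rotate(0, -90)

from: joint angles (θ0=0°, θ1=0°, e=0)
t=1 rotate(0, -90) ⇒ joint angles (θ0=270°, θ1=0°, e=0)
t=2 rotate(0, -90) ⇒ joint angles (θ0=180°, θ1=0°, e=0)
t=3 rotate(0, -90) ⇒ joint angles (θ0=90°, θ1=0°, e=0)
all 216 alternatives checked — unique.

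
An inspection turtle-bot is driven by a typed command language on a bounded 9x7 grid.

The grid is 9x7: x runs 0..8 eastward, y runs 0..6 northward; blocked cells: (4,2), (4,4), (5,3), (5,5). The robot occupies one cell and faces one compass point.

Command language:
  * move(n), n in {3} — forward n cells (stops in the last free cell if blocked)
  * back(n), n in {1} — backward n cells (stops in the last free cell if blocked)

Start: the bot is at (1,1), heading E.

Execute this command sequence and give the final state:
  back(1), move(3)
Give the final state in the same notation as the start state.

at (3,1), heading E

begin: at (1,1), heading E
1. back(1) → at (0,1), heading E
2. move(3) → at (3,1), heading E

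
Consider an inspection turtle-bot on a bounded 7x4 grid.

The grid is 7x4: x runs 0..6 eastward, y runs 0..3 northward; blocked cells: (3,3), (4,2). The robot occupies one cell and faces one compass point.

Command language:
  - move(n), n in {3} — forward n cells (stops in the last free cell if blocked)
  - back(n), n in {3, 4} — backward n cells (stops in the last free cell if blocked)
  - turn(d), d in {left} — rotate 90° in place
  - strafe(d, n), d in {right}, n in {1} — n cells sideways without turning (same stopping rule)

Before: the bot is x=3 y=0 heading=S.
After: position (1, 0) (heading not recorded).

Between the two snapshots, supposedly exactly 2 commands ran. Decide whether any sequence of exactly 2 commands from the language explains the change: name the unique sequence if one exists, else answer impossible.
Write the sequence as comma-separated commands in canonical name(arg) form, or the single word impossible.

strafe(right, 1), strafe(right, 1)

t0: x=3 y=0 heading=S
step 1 (strafe(right, 1)): x=2 y=0 heading=S
step 2 (strafe(right, 1)): x=1 y=0 heading=S
no rival 2-sequence matches.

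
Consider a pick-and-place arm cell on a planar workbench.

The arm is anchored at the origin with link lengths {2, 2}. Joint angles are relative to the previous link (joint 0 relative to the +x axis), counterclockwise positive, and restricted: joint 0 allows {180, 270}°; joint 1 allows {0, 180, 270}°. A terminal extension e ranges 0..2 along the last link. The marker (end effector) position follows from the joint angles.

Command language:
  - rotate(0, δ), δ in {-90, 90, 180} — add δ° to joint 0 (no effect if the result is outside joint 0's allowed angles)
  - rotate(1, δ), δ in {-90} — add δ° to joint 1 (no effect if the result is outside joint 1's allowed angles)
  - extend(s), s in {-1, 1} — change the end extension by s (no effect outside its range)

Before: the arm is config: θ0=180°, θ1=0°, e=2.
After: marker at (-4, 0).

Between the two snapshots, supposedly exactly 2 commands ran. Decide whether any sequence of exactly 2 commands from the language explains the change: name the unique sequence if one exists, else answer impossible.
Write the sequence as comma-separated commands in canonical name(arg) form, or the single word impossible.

extend(-1), extend(-1)

initial: config: θ0=180°, θ1=0°, e=2
[1] after extend(-1): config: θ0=180°, θ1=0°, e=1
[2] after extend(-1): config: θ0=180°, θ1=0°, e=0
uniquely the one of 36 2-step routes that fits.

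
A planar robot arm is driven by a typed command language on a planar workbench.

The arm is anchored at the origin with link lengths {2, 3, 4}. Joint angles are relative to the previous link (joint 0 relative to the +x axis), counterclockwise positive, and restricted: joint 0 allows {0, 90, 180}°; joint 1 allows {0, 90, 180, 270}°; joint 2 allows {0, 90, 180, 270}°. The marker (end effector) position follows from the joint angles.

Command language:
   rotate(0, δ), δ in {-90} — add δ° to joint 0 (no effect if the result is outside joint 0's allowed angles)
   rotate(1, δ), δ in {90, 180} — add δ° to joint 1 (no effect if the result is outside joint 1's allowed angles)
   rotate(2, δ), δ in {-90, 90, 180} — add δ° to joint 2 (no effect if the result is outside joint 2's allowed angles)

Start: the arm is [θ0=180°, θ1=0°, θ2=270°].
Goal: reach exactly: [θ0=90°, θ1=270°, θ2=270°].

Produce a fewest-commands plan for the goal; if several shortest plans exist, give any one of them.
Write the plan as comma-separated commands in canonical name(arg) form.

rotate(0, -90), rotate(1, 90), rotate(1, 180)

begin: [θ0=180°, θ1=0°, θ2=270°]
step 1 (rotate(0, -90)): [θ0=90°, θ1=0°, θ2=270°]
step 2 (rotate(1, 90)): [θ0=90°, θ1=90°, θ2=270°]
step 3 (rotate(1, 180)): [θ0=90°, θ1=270°, θ2=270°]
nothing shorter than 3 reaches the goal.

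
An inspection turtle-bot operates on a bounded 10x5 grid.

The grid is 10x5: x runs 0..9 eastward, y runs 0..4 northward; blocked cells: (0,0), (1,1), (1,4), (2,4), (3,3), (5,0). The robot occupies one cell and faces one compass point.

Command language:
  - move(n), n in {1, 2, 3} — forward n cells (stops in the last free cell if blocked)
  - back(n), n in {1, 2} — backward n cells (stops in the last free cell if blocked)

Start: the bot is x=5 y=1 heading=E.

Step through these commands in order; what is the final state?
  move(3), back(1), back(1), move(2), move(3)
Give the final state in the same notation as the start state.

x=9 y=1 heading=E

t0: x=5 y=1 heading=E
step 1 (move(3)): x=8 y=1 heading=E
step 2 (back(1)): x=7 y=1 heading=E
step 3 (back(1)): x=6 y=1 heading=E
step 4 (move(2)): x=8 y=1 heading=E
step 5 (move(3)): x=9 y=1 heading=E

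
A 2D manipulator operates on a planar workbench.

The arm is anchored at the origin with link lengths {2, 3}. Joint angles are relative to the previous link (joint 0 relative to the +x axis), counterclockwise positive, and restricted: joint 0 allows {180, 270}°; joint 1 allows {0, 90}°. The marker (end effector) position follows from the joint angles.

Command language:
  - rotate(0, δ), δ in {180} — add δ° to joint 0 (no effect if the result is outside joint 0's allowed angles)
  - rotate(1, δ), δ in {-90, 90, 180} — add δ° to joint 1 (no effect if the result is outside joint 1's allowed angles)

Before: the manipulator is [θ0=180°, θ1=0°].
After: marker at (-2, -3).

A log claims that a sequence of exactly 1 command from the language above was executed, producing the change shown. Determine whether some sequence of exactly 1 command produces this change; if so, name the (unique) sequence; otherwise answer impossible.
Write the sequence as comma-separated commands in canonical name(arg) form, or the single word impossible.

begin: [θ0=180°, θ1=0°]
step 1 (rotate(1, 90)): [θ0=180°, θ1=90°]
no rival 1-sequence matches.

rotate(1, 90)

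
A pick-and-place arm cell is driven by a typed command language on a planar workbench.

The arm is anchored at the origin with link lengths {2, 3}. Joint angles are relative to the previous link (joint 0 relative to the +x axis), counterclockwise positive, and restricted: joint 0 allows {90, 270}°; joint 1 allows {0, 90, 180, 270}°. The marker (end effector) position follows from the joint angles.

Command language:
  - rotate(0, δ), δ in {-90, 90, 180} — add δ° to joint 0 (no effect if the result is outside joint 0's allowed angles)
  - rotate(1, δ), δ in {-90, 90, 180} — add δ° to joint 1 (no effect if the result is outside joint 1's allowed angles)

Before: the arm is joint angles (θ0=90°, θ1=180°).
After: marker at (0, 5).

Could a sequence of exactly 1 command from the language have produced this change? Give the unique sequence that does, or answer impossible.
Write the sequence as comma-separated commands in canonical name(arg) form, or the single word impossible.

rotate(1, 180)

from: joint angles (θ0=90°, θ1=180°)
step 1 (rotate(1, 180)): joint angles (θ0=90°, θ1=0°)
no rival 1-sequence matches.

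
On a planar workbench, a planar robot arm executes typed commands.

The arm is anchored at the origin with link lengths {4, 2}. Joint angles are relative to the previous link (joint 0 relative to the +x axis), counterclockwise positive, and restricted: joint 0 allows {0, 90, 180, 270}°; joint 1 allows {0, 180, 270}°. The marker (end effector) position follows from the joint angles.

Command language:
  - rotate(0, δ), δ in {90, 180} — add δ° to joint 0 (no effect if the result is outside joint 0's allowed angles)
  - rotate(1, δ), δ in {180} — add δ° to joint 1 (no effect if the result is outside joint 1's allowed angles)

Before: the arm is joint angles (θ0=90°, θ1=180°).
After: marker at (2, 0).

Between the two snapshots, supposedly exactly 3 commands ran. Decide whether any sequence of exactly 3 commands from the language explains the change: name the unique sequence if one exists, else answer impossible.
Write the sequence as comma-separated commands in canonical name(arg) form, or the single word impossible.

initial: joint angles (θ0=90°, θ1=180°)
t=1 rotate(0, 90) ⇒ joint angles (θ0=180°, θ1=180°)
t=2 rotate(0, 90) ⇒ joint angles (θ0=270°, θ1=180°)
t=3 rotate(0, 90) ⇒ joint angles (θ0=0°, θ1=180°)
all 27 alternatives checked — unique.

rotate(0, 90), rotate(0, 90), rotate(0, 90)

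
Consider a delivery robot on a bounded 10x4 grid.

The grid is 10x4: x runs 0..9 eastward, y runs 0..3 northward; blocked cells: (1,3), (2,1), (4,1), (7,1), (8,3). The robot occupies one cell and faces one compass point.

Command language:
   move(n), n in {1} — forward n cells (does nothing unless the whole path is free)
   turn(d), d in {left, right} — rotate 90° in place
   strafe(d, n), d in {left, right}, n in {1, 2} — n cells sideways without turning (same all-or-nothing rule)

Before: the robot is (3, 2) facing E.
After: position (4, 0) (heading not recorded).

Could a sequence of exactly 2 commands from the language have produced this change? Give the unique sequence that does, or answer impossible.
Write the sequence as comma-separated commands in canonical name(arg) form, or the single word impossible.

strafe(right, 2), move(1)

key: running move(1) before strafe(right, 2) would end elsewhere — order is forced
start: (3, 2) facing E
1. strafe(right, 2) → (3, 0) facing E
2. move(1) → (4, 0) facing E
all 49 alternatives checked — unique.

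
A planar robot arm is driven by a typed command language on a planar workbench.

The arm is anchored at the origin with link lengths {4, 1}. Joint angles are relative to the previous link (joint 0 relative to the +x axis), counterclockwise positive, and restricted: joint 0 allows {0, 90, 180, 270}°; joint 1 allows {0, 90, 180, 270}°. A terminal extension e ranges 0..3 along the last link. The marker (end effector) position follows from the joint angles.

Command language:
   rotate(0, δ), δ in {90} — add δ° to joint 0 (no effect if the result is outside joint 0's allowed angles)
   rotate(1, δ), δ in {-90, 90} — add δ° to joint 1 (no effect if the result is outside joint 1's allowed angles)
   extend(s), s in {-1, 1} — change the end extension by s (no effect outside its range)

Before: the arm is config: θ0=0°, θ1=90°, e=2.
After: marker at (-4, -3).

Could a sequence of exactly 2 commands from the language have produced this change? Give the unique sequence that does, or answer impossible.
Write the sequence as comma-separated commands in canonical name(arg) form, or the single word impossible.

begin: config: θ0=0°, θ1=90°, e=2
t=1 rotate(0, 90) ⇒ config: θ0=90°, θ1=90°, e=2
t=2 rotate(0, 90) ⇒ config: θ0=180°, θ1=90°, e=2
all 25 alternatives checked — unique.

rotate(0, 90), rotate(0, 90)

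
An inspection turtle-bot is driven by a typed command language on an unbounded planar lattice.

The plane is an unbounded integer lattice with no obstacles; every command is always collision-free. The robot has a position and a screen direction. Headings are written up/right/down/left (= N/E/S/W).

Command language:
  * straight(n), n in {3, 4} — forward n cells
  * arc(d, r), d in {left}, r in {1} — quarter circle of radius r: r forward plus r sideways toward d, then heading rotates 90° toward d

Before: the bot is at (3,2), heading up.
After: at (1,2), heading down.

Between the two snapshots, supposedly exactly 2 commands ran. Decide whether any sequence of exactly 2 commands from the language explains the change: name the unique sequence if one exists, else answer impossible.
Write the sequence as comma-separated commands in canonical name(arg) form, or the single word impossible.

key: position moved to (1,2) AND the heading swung to S — translation plus rotation needed
from: at (3,2), heading up
step 1 (arc(left, 1)): at (2,3), heading left
step 2 (arc(left, 1)): at (1,2), heading down
no rival 2-sequence matches.

arc(left, 1), arc(left, 1)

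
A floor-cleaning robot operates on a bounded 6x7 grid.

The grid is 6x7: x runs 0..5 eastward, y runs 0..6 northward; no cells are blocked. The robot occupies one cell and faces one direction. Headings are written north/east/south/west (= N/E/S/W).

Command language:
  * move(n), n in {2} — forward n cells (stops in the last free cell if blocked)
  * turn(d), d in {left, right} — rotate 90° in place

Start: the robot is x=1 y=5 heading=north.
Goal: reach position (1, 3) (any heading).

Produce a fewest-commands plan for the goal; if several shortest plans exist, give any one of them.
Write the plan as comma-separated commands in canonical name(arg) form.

turn(right), turn(right), move(2)

begin: x=1 y=5 heading=north
step 1 (turn(right)): x=1 y=5 heading=east
step 2 (turn(right)): x=1 y=5 heading=south
step 3 (move(2)): x=1 y=3 heading=south
minimal: 3 command(s), checked below 3.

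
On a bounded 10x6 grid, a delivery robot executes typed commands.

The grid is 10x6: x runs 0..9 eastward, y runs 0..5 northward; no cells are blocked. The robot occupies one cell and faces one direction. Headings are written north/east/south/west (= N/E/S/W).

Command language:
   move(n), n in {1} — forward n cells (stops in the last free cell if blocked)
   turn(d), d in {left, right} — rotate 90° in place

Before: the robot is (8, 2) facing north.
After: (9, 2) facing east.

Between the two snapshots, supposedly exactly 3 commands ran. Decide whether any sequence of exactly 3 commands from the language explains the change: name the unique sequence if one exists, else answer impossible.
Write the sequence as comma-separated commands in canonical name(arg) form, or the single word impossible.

key: the second move(1) runs into the grid edge before its full distance
start: (8, 2) facing north
t=1 turn(right) ⇒ (8, 2) facing east
t=2 move(1) ⇒ (9, 2) facing east
t=3 move(1) ⇒ (9, 2) facing east
no other 3-command option fits: unique.

turn(right), move(1), move(1)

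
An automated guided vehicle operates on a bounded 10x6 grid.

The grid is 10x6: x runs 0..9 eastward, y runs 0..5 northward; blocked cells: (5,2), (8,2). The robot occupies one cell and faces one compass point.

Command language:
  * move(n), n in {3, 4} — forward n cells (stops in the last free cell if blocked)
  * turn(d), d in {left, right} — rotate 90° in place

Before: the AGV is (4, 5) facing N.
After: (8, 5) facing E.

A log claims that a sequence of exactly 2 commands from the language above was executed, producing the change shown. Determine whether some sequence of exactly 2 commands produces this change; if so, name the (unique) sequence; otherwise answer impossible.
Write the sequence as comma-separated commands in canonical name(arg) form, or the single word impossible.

turn(right), move(4)

key: order matters: swapping turn(right) and move(4) lands elsewhere
begin: (4, 5) facing N
t=1 turn(right) ⇒ (4, 5) facing E
t=2 move(4) ⇒ (8, 5) facing E
no rival 2-sequence matches.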